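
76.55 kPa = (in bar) 0.7655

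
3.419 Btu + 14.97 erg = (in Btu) 3.419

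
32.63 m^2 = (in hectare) 0.003263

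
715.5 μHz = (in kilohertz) 7.155e-07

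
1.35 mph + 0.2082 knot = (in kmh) 2.558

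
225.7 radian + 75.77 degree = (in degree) 1.301e+04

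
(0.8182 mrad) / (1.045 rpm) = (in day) 8.654e-08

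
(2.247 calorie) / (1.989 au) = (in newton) 3.16e-11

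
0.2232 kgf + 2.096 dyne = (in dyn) 2.189e+05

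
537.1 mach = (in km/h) 6.584e+05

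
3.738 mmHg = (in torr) 3.738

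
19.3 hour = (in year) 0.002203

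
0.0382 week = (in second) 2.31e+04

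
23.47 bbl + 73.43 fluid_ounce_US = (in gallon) 986.3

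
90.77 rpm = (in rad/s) 9.505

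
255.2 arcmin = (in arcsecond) 1.531e+04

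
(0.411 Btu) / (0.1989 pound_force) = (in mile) 0.3045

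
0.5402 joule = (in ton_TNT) 1.291e-10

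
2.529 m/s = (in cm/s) 252.9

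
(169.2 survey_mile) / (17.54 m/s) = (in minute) 258.7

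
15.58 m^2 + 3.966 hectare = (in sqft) 4.271e+05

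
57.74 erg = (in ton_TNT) 1.38e-15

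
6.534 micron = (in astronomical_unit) 4.368e-17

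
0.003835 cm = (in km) 3.835e-08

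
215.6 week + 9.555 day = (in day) 1519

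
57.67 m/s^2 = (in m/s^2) 57.67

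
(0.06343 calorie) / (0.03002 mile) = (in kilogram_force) 0.0005602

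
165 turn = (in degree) 5.94e+04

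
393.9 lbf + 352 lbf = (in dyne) 3.318e+08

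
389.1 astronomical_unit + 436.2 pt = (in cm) 5.821e+15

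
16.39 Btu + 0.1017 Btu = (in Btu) 16.49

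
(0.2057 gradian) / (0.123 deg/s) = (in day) 1.742e-05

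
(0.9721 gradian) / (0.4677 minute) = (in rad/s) 0.0005441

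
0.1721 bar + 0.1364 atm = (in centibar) 31.03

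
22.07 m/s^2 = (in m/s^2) 22.07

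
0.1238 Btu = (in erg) 1.306e+09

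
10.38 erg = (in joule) 1.038e-06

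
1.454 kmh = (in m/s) 0.4039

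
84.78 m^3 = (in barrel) 533.3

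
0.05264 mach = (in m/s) 17.92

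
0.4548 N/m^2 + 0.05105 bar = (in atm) 0.05039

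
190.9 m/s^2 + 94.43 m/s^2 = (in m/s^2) 285.3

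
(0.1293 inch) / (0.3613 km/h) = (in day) 3.788e-07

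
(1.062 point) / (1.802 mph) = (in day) 5.383e-09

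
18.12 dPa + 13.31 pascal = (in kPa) 0.01512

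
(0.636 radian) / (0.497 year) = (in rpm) 3.875e-07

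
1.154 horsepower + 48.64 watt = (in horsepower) 1.219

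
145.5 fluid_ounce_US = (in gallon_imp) 0.9465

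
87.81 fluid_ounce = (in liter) 2.597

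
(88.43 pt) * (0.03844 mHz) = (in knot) 2.331e-06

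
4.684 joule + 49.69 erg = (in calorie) 1.12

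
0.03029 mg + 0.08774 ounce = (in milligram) 2487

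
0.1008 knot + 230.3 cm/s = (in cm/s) 235.5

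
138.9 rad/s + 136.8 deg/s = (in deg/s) 8095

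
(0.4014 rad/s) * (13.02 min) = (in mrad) 3.136e+05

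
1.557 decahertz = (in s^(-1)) 15.57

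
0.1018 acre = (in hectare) 0.0412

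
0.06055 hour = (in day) 0.002523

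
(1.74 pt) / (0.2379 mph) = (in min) 9.62e-05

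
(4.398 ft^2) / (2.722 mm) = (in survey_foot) 492.5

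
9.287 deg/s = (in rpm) 1.548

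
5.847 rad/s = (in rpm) 55.83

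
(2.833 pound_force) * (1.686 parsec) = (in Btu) 6.214e+14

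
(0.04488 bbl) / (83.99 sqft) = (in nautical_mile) 4.938e-07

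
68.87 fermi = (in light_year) 7.28e-30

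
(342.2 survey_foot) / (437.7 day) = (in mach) 8.1e-09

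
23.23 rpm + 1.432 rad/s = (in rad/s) 3.865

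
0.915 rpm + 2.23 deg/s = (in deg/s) 7.72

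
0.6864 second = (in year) 2.177e-08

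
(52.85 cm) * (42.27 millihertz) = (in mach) 6.561e-05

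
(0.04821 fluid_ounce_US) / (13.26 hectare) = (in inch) 4.233e-10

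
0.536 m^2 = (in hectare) 5.36e-05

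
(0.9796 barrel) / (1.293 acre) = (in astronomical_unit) 1.99e-16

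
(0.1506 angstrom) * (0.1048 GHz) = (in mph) 0.003531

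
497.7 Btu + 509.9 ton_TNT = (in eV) 1.332e+31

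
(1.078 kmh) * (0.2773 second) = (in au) 5.551e-13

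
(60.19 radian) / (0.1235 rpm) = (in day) 0.05387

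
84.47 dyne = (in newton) 0.0008447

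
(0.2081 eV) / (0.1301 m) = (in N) 2.563e-19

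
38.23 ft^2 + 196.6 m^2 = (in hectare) 0.02002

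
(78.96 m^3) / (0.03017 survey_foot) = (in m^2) 8586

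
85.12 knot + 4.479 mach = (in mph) 3510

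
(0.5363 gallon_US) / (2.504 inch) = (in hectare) 3.192e-06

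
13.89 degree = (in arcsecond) 5e+04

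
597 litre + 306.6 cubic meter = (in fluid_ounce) 1.039e+07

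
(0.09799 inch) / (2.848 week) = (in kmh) 5.202e-09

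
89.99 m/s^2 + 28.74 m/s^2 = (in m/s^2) 118.7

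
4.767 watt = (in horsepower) 0.006393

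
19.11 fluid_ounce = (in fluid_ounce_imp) 19.89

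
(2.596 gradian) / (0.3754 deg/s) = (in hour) 0.001729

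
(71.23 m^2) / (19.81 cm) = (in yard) 393.2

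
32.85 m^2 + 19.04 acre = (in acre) 19.05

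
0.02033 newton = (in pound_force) 0.00457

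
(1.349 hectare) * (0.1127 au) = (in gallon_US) 6.008e+16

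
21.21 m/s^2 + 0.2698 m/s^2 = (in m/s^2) 21.48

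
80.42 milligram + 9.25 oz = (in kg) 0.2623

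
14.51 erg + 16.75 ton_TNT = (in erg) 7.008e+17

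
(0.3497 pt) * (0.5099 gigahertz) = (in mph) 1.407e+05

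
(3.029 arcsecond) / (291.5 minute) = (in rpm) 8.018e-09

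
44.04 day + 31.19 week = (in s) 2.267e+07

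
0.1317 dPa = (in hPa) 0.0001317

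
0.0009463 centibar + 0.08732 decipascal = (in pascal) 0.955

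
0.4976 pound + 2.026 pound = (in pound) 2.524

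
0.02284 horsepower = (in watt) 17.03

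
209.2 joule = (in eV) 1.306e+21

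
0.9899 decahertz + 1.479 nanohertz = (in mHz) 9899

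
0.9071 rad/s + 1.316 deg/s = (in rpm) 8.882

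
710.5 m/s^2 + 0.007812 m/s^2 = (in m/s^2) 710.5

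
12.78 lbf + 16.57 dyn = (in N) 56.85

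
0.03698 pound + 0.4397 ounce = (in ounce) 1.031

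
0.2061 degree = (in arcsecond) 742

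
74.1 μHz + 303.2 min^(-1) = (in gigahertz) 5.053e-09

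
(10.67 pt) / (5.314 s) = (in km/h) 0.00255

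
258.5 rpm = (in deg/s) 1551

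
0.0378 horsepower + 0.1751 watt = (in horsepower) 0.03803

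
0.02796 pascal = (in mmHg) 0.0002097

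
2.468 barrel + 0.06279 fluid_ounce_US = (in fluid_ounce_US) 1.327e+04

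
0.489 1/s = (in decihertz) 4.89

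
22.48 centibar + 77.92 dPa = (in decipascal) 2.249e+05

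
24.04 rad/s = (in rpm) 229.6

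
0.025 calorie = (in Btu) 9.914e-05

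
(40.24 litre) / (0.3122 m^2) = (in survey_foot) 0.4229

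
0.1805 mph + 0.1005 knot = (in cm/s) 13.24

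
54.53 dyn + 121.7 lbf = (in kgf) 55.2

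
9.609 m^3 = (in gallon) 2538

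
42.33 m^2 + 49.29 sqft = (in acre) 0.01159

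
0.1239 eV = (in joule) 1.985e-20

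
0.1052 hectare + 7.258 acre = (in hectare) 3.042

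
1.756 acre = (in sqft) 7.649e+04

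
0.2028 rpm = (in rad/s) 0.02124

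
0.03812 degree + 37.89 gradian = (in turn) 0.09483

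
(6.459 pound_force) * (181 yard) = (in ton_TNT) 1.137e-06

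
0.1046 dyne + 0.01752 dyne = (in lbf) 2.745e-07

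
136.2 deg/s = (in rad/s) 2.377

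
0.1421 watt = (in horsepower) 0.0001906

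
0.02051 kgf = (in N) 0.2011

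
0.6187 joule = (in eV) 3.862e+18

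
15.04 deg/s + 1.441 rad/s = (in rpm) 16.27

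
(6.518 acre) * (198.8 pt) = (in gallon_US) 4.887e+05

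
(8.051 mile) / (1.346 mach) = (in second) 28.27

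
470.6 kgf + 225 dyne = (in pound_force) 1037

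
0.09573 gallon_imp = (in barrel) 0.002737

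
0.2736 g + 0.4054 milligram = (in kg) 0.000274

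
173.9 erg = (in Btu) 1.648e-08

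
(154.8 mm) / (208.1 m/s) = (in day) 8.61e-09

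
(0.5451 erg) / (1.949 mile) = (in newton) 1.738e-11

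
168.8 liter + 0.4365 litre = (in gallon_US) 44.71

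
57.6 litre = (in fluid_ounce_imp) 2027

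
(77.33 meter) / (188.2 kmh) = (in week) 2.446e-06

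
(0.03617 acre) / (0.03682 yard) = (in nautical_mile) 2.347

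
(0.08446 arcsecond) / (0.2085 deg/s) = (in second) 0.0001125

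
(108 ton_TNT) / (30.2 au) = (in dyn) 1e+04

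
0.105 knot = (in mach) 0.0001586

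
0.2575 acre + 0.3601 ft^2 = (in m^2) 1042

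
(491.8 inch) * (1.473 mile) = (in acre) 7.317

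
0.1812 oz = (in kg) 0.005137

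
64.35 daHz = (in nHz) 6.435e+11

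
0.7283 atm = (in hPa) 737.9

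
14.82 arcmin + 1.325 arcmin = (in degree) 0.2691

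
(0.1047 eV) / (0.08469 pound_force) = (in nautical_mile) 2.404e-23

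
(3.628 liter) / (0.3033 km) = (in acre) 2.956e-09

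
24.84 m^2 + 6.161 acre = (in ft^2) 2.686e+05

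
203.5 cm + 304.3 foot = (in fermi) 9.479e+16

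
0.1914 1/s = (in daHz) 0.01914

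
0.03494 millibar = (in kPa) 0.003494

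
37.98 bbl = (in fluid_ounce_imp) 2.125e+05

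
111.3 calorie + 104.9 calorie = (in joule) 904.6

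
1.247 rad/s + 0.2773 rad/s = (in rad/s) 1.524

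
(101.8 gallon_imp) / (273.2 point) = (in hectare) 0.0004802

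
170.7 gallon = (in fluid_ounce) 2.185e+04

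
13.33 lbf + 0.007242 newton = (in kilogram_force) 6.047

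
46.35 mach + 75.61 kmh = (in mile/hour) 3.535e+04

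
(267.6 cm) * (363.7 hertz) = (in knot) 1892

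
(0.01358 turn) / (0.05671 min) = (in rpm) 0.2395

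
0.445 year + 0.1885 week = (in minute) 2.358e+05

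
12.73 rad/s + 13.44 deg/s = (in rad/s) 12.96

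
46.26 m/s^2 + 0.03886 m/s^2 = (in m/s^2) 46.3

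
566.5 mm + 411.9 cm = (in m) 4.685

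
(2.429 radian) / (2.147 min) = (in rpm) 0.1801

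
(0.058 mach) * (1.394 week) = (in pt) 4.72e+10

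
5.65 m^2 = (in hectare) 0.000565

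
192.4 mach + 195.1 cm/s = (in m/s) 6.551e+04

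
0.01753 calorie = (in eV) 4.578e+17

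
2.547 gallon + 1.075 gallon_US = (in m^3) 0.01371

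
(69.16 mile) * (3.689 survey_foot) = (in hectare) 12.51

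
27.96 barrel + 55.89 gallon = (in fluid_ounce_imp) 1.639e+05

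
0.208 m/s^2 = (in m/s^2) 0.208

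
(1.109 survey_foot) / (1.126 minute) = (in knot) 0.009726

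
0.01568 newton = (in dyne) 1568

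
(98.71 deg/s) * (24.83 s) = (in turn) 6.808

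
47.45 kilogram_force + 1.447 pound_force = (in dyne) 4.718e+07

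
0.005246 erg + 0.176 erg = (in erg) 0.1812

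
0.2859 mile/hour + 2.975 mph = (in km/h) 5.248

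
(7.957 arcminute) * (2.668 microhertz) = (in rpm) 5.897e-08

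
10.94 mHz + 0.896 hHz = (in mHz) 8.961e+04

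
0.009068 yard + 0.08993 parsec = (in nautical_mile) 1.498e+12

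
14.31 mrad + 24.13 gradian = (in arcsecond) 8.113e+04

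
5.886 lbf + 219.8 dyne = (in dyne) 2.618e+06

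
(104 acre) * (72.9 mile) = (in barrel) 3.106e+11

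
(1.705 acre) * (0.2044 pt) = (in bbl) 3.129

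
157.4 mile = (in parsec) 8.209e-12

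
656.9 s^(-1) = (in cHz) 6.569e+04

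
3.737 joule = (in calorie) 0.8932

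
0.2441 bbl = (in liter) 38.81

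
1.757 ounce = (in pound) 0.1098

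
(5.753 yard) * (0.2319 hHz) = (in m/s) 122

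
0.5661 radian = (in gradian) 36.04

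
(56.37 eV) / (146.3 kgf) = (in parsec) 2.04e-37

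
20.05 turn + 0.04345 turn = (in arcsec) 2.604e+07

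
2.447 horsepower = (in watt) 1825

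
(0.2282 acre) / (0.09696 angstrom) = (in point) 2.7e+17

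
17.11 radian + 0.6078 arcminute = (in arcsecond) 3.529e+06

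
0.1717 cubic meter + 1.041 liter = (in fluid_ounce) 5841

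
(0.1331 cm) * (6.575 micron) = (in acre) 2.162e-12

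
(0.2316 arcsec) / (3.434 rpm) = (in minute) 5.204e-08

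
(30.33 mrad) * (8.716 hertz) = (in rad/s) 0.2644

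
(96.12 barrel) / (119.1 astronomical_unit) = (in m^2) 8.577e-13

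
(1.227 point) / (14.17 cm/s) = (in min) 5.091e-05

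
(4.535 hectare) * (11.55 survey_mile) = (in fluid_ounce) 2.85e+13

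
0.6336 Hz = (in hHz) 0.006336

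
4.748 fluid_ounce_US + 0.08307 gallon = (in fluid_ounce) 15.38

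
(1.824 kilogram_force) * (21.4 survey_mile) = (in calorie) 1.472e+05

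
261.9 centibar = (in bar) 2.619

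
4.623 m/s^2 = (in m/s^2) 4.623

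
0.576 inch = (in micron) 1.463e+04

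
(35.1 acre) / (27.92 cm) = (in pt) 1.442e+09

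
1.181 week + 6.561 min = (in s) 7.147e+05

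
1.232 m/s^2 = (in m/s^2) 1.232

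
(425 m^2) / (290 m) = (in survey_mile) 0.0009106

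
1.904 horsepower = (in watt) 1420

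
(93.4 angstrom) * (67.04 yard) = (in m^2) 5.726e-07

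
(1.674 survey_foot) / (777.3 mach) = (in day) 2.231e-11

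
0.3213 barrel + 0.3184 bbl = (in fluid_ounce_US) 3439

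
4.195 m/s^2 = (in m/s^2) 4.195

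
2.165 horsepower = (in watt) 1614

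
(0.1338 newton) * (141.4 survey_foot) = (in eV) 3.599e+19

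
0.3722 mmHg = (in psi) 0.007197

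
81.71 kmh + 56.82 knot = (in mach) 0.1525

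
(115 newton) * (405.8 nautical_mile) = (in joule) 8.643e+07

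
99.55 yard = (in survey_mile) 0.05656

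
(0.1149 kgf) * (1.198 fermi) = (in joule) 1.35e-15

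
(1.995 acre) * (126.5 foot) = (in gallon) 8.223e+07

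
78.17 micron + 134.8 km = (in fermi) 1.348e+20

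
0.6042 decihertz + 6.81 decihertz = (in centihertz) 74.14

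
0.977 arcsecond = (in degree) 0.0002714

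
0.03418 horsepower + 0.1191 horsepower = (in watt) 114.3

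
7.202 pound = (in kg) 3.267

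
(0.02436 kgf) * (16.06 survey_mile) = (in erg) 6.174e+10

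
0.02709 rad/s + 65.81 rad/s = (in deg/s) 3772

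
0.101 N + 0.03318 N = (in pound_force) 0.03016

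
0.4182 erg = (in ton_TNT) 9.995e-18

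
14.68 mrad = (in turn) 0.002336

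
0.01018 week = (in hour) 1.71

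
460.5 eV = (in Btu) 6.993e-20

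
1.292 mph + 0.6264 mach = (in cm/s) 2.139e+04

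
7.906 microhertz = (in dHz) 7.906e-05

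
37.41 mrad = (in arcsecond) 7716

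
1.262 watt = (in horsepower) 0.001692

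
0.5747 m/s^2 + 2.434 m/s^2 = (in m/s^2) 3.009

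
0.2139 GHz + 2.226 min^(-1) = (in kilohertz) 2.139e+05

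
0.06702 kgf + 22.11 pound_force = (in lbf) 22.26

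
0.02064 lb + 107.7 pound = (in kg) 48.86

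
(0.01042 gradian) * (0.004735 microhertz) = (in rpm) 7.401e-12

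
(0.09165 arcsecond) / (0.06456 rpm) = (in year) 2.084e-12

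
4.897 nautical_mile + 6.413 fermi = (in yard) 9918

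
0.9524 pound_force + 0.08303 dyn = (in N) 4.236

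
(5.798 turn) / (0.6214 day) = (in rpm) 0.00648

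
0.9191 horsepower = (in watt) 685.4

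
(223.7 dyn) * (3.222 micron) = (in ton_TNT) 1.723e-18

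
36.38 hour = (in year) 0.004153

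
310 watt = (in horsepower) 0.4157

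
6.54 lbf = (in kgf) 2.966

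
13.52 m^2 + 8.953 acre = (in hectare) 3.625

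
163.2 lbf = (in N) 725.9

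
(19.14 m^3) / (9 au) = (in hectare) 1.422e-15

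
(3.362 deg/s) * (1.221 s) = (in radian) 0.07165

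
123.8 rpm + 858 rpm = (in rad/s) 102.8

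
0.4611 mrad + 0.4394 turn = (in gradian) 175.8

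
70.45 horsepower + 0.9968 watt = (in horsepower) 70.45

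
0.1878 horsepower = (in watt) 140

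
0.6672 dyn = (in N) 6.672e-06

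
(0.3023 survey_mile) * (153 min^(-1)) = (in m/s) 1241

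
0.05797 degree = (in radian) 0.001012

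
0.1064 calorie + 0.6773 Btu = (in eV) 4.463e+21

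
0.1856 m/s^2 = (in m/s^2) 0.1856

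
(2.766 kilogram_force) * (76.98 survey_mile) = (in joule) 3.36e+06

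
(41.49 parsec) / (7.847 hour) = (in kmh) 1.632e+14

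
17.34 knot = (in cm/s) 892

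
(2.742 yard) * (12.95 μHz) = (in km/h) 0.0001169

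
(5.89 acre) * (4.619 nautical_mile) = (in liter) 2.039e+11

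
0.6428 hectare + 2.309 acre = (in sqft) 1.698e+05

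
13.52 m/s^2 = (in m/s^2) 13.52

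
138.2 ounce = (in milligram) 3.918e+06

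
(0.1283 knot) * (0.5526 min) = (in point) 6203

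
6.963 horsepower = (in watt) 5192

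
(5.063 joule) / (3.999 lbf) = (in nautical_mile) 0.0001537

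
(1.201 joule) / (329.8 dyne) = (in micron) 3.642e+08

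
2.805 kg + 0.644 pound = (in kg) 3.097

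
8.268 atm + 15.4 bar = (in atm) 23.47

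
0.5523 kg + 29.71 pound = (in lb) 30.93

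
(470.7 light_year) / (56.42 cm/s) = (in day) 9.135e+13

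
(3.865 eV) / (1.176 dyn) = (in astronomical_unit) 3.52e-25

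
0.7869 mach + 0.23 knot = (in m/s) 268.1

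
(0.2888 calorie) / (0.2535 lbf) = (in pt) 3038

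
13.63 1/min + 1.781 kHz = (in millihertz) 1.781e+06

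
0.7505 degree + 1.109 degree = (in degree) 1.86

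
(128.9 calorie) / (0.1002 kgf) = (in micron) 5.489e+08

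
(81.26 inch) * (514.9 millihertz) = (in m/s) 1.063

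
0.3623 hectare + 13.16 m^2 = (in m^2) 3636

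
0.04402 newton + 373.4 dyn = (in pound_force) 0.01074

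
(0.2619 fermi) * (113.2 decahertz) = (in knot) 5.763e-13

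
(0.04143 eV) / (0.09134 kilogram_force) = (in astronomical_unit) 4.954e-32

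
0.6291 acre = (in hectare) 0.2546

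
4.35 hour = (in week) 0.02589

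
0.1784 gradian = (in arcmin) 9.634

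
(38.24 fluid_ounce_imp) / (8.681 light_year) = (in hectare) 1.323e-24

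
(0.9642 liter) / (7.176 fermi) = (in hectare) 1.344e+07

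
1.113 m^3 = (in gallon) 294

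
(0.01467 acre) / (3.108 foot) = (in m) 62.67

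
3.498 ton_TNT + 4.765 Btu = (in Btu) 1.387e+07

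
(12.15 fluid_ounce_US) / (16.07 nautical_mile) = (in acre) 2.983e-12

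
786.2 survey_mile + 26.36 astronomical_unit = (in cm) 3.943e+14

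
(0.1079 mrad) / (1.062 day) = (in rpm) 1.123e-08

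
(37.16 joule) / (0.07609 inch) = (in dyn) 1.923e+09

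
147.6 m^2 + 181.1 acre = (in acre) 181.1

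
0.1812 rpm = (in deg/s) 1.087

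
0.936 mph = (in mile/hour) 0.936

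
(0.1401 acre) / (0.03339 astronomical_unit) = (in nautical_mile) 6.129e-11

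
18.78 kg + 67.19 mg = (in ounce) 662.4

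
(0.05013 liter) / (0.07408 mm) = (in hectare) 6.767e-05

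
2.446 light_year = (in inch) 9.111e+17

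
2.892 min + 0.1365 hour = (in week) 0.001099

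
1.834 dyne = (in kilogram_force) 1.87e-06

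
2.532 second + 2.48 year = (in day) 905.2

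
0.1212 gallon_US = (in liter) 0.4588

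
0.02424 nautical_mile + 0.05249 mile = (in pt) 3.667e+05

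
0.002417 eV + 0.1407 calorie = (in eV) 3.674e+18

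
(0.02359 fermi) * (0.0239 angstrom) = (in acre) 1.393e-32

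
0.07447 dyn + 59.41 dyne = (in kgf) 6.066e-05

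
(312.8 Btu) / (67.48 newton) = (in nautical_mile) 2.641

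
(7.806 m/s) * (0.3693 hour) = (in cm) 1.038e+06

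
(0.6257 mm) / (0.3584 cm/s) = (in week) 2.887e-07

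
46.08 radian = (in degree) 2640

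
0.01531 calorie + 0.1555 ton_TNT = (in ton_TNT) 0.1555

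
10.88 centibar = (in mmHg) 81.61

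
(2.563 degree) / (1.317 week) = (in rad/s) 5.616e-08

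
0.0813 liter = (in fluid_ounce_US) 2.749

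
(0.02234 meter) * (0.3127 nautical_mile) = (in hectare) 0.001294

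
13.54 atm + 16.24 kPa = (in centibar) 1388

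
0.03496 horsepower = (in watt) 26.07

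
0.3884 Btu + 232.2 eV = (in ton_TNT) 9.794e-08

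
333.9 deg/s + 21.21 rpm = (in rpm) 76.86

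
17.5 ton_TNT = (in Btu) 6.94e+07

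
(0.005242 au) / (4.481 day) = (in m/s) 2026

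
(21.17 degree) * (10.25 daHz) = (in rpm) 361.7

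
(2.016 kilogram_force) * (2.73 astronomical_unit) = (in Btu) 7.653e+09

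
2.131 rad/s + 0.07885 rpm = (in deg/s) 122.6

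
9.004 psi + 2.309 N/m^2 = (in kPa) 62.08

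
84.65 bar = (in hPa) 8.465e+04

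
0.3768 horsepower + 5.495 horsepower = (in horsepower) 5.872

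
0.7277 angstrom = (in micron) 7.277e-05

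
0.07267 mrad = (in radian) 7.267e-05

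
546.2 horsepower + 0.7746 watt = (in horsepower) 546.2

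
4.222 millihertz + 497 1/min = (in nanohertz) 8.288e+09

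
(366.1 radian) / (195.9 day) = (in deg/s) 0.001239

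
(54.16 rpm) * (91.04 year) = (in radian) 1.628e+10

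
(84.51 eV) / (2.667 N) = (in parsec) 1.645e-34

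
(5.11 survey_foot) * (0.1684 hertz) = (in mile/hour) 0.5867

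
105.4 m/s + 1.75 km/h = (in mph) 236.9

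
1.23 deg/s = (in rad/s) 0.02147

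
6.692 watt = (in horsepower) 0.008974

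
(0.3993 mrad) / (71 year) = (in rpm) 1.703e-12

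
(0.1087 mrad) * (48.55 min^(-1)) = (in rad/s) 8.796e-05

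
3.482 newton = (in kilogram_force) 0.3551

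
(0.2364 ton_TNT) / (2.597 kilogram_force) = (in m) 3.884e+07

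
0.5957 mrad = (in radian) 0.0005957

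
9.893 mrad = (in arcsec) 2041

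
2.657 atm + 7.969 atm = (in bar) 10.77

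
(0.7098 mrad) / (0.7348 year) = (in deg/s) 1.755e-09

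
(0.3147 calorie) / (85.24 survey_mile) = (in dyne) 0.9598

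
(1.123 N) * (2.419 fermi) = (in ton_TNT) 6.493e-25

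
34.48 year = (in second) 1.087e+09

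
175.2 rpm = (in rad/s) 18.35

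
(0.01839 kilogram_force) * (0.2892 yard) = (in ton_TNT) 1.14e-11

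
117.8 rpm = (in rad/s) 12.34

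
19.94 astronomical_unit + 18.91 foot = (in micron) 2.983e+18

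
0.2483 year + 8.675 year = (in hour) 7.817e+04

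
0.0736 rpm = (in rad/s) 0.007707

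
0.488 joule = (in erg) 4.88e+06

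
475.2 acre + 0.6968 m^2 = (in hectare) 192.3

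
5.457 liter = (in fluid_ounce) 184.5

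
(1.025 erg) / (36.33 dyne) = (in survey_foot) 0.0009256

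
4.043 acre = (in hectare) 1.636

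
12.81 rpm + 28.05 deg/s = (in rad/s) 1.831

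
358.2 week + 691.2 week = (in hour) 1.763e+05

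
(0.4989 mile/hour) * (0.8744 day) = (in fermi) 1.685e+19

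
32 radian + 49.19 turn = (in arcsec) 7.035e+07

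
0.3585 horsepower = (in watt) 267.3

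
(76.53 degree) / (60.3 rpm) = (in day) 2.448e-06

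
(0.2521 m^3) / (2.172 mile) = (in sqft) 0.0007763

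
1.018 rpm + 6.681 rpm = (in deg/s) 46.19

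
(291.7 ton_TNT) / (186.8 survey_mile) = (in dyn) 4.06e+11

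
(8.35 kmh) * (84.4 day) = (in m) 1.691e+07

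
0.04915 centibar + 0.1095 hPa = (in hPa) 0.601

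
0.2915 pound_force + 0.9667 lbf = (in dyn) 5.597e+05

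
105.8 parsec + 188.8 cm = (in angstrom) 3.265e+28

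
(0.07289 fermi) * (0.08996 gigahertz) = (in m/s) 6.557e-09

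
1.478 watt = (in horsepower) 0.001982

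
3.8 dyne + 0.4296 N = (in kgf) 0.04381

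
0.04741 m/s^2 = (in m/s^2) 0.04741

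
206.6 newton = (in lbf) 46.45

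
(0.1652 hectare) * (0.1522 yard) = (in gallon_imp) 5.057e+04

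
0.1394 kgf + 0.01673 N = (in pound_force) 0.3111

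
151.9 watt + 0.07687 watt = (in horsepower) 0.2038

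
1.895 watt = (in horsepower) 0.002541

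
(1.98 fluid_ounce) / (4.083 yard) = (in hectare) 1.568e-09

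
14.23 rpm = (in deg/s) 85.38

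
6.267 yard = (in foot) 18.8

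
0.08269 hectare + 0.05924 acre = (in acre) 0.2636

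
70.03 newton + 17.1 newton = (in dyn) 8.713e+06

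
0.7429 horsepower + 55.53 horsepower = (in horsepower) 56.27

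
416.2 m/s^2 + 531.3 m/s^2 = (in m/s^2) 947.5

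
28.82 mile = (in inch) 1.826e+06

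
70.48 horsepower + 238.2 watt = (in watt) 5.28e+04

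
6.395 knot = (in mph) 7.359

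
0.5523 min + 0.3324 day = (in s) 2.875e+04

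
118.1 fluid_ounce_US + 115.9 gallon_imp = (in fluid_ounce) 1.793e+04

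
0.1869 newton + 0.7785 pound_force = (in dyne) 3.65e+05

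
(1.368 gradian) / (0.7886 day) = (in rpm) 3.012e-06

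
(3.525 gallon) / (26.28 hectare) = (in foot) 1.666e-07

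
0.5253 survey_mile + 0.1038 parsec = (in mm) 3.203e+18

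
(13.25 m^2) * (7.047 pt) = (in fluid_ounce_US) 1114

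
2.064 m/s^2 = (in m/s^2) 2.064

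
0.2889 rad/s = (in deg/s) 16.55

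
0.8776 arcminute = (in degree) 0.01463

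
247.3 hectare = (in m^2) 2.473e+06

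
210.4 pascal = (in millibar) 2.104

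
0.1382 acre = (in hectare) 0.05593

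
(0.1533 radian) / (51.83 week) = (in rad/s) 4.89e-09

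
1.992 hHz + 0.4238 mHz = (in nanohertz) 1.992e+11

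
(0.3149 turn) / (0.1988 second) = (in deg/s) 570.2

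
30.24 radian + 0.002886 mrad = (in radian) 30.24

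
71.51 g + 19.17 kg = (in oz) 678.7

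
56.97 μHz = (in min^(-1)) 0.003418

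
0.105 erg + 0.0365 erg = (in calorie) 3.382e-09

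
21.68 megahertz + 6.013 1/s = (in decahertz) 2.168e+06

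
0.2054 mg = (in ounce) 7.245e-06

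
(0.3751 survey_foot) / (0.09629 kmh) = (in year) 1.355e-07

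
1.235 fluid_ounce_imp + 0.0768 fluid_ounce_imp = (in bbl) 0.0002344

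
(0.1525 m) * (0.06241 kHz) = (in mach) 0.02795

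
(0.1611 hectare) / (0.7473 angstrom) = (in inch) 8.487e+14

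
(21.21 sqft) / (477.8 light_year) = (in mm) 4.359e-16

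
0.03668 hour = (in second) 132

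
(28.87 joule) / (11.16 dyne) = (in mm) 2.587e+08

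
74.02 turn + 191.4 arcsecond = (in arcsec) 9.593e+07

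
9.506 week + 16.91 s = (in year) 0.1823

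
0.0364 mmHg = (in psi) 0.0007039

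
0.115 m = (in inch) 4.528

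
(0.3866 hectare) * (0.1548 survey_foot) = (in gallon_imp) 4.012e+04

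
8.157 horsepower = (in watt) 6083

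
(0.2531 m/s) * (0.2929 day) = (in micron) 6.405e+09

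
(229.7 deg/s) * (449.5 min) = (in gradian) 6.883e+06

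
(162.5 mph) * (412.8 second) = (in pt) 8.5e+07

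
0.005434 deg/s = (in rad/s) 9.484e-05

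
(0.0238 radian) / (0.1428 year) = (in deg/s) 3.028e-07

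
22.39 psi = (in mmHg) 1158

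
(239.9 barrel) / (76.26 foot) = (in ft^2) 17.66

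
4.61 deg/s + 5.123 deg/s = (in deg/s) 9.733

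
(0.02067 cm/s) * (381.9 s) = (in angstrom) 7.894e+08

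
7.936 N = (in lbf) 1.784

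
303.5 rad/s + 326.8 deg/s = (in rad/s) 309.2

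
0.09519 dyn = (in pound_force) 2.14e-07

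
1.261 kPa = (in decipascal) 1.261e+04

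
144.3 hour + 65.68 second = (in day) 6.013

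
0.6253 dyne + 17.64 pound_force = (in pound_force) 17.64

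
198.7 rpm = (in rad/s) 20.81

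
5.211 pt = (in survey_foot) 0.006031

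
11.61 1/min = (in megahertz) 1.935e-07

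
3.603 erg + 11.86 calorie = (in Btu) 0.04703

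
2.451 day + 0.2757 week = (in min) 6308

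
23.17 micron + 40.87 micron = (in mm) 0.06404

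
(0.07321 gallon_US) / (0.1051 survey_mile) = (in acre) 4.049e-10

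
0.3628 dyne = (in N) 3.628e-06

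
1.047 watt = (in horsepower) 0.001404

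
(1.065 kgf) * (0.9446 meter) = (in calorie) 2.358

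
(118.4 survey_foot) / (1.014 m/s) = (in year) 1.129e-06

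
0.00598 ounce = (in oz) 0.00598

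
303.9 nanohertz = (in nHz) 303.9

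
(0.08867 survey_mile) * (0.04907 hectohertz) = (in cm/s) 7.002e+04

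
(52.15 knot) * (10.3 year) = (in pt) 2.47e+13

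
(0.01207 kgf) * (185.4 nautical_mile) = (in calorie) 9714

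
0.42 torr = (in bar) 0.00056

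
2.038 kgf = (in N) 19.99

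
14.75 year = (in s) 4.652e+08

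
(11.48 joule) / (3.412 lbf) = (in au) 5.056e-12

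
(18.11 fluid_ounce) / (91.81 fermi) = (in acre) 1.441e+06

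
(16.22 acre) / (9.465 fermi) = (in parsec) 224.7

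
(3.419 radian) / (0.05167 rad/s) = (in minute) 1.103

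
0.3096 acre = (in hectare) 0.1253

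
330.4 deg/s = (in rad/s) 5.767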